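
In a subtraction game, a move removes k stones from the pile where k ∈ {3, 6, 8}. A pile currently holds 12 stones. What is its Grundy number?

Compute g(0), g(1), … for moves {3, 6, 8}:
g(0) = mex{} = 0
g(1) = mex{} = 0
g(2) = mex{} = 0
g(3) = mex{0} = 1
g(4) = mex{0} = 1
g(5) = mex{0} = 1
g(6) = mex{0,1} = 2
g(7) = mex{0,1} = 2
g(8) = mex{0,1} = 2
g(9) = mex{0,1,2} = 3
g(10) = mex{0,1,2} = 3
g(11) = mex{1,2} = 0
g(12) = mex{1,2,3} = 0
So g(12) = 0.

0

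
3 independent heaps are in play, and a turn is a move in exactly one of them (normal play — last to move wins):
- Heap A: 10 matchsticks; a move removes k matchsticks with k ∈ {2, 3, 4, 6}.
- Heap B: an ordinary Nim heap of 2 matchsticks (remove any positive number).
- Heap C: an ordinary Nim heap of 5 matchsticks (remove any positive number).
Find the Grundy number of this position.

6

Build the Grundy sequence for heap A with g(k) = mex{g(k−s) : s ∈ {2, 3, 4, 6}, s ≤ k}:
g(0) = mex{} = 0
g(1) = mex{} = 0
g(2) = mex{0} = 1
g(3) = mex{0} = 1
g(4) = mex{0,1} = 2
g(5) = mex{0,1} = 2
g(6) = mex{0,1,2} = 3
g(7) = mex{0,1,2} = 3
g(8) = mex{1,2,3} = 0
g(9) = mex{1,2,3} = 0
g(10) = mex{0,2,3} = 1
So g(10) = 1.
Heap B is a plain Nim heap of size 2, so its Grundy value is 2.
Heap C is a plain Nim heap of size 5, so its Grundy value is 5.
By the Sprague-Grundy theorem, the Grundy value of a sum of independent games is the XOR of the component values.
Combined value = 1 XOR 2 XOR 5 = 6.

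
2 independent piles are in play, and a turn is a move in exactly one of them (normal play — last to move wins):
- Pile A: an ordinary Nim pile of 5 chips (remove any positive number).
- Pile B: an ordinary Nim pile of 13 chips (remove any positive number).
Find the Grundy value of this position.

8

Pile A is a plain Nim pile of size 5, so its Grundy value is 5.
Pile B is a plain Nim pile of size 13, so its Grundy value is 13.
By the Sprague-Grundy theorem, the Grundy value of a sum of independent games is the XOR of the component values.
Combined value = 5 XOR 13 = 8.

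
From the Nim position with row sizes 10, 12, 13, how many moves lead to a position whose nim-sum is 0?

In binary:
  1010  (10)
  1100  (12)
  1101  (13)
  ----
  1011  (11)
The overall nim-sum is X = 11. A row of size p has a winning move iff p XOR X < p (reduce it to p XOR X).
  10: 10 XOR 11 = 1 < 10 — winning move (to 1).
  12: 12 XOR 11 = 7 < 12 — winning move (to 7).
  13: 13 XOR 11 = 6 < 13 — winning move (to 6).
That gives 3 winning moves.

3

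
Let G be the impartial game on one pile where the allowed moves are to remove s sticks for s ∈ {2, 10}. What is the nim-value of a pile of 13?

0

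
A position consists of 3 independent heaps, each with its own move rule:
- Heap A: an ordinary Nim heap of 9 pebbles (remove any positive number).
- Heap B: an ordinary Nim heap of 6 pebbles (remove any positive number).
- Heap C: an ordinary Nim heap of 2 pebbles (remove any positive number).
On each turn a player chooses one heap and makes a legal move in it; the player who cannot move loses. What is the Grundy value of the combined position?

Heap A is a plain Nim heap of size 9, so its Grundy value is 9.
Heap B is a plain Nim heap of size 6, so its Grundy value is 6.
Heap C is a plain Nim heap of size 2, so its Grundy value is 2.
By the Sprague-Grundy theorem, the Grundy value of a sum of independent games is the XOR of the component values.
Combined value = 9 XOR 6 XOR 2 = 13.

13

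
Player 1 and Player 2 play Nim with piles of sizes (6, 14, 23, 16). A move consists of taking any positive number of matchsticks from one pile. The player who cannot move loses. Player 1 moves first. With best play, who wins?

Player 1 wins

Compute the nim-sum pairwise:
6 XOR 14 = 8
8 XOR 23 = 31
31 XOR 16 = 15
The nim-sum is 15 ≠ 0, so this is an N-position: the player to move can win; Player 1 has a winning move.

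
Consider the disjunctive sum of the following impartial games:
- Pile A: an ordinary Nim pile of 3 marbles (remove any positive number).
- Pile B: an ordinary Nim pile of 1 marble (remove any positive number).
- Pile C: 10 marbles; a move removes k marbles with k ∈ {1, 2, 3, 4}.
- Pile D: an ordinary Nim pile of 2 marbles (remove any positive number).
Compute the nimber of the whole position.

Pile A is a plain Nim pile of size 3, so its Grundy value is 3.
Pile B is a plain Nim pile of size 1, so its Grundy value is 1.
Grundy values for pile C (subtraction set {1, 2, 3, 4}):
k:     0  1  2  3  4  5  6  7  8  9 10
g(k):  0  1  2  3  4  0  1  2  3  4  0
So g(10) = 0.
Pile D is a plain Nim pile of size 2, so its Grundy value is 2.
The value of a disjunctive sum is the nim-sum of the parts.
Combined value = 3 ⊕ 1 ⊕ 0 ⊕ 2 = 0.

0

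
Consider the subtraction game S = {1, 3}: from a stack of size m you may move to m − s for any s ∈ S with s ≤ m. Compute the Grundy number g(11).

Build the Grundy sequence with g(k) = mex{g(k−s) : s ∈ {1, 3}, s ≤ k}:
k:     0  1  2  3  4  5  6  7  8  9 10 11
g(k):  0  1  0  1  0  1  0  1  0  1  0  1
So g(11) = 1.

1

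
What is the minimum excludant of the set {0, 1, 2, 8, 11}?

The values 0, 1, 2 are all present; 3 is the first non-negative integer missing from the set.

3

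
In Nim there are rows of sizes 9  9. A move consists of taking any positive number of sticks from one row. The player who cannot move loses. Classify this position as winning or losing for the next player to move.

Write each in binary and XOR column by column:
  1001  (9)
  1001  (9)
  ----
  0000  (0)
The nim-sum is 0, so this is a P-position: the player to move is in a losing position under optimal play.

Losing position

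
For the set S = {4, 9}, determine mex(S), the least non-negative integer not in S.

0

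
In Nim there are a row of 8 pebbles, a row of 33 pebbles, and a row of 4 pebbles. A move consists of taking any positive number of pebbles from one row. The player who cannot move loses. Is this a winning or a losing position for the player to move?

Winning position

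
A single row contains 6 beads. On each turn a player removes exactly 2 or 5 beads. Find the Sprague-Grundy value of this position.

1

Compute g(0), g(1), … for moves {2, 5}:
g(0) = mex{} = 0
g(1) = mex{} = 0
g(2) = mex{0} = 1
g(3) = mex{0} = 1
g(4) = mex{1} = 0
g(5) = mex{0,1} = 2
g(6) = mex{0} = 1
So g(6) = 1.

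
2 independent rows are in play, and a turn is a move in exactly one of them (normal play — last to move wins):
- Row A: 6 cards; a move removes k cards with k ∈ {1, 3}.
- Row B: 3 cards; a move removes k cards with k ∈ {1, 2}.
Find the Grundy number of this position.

Build the Grundy sequence for row A with g(k) = mex{g(k−s) : s ∈ {1, 3}, s ≤ k}:
g(0) = mex{} = 0
g(1) = mex{0} = 1
g(2) = mex{1} = 0
g(3) = mex{0} = 1
g(4) = mex{1} = 0
g(5) = mex{0} = 1
g(6) = mex{1} = 0
So g(6) = 0.
For row B, compute g(0), g(1), … with moves {1, 2}:
g(0) = mex{} = 0
g(1) = mex{0} = 1
g(2) = mex{0,1} = 2
g(3) = mex{1,2} = 0
So g(3) = 0.
By the Sprague-Grundy theorem, the Grundy value of a sum of independent games is the XOR of the component values.
Combined value = 0 ⊕ 0 = 0.

0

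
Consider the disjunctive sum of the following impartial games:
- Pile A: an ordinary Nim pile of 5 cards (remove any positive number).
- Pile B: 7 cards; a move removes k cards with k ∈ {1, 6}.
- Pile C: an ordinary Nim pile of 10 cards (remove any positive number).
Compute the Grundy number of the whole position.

15

Pile A is a plain Nim pile of size 5, so its Grundy value is 5.
For pile B, compute g(0), g(1), … with moves {1, 6}:
k:     0  1  2  3  4  5  6  7
g(k):  0  1  0  1  0  1  2  0
So g(7) = 0.
Pile C is a plain Nim pile of size 10, so its Grundy value is 10.
By the Sprague-Grundy theorem, the Grundy value of a sum of independent games is the XOR of the component values.
Combined value = 5 XOR 0 XOR 10 = 15.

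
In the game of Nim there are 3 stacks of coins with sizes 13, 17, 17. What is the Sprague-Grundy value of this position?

13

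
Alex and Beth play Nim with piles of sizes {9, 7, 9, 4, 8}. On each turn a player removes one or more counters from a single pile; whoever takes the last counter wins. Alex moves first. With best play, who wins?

Alex wins

Bitwise XOR of the heap sizes:
  1001  (9)
  0111  (7)
  1001  (9)
  0100  (4)
  1000  (8)
  ----
  1011  (11)
The nim-sum is 11 ≠ 0, so this is an N-position: the player to move can win; Alex has a winning move.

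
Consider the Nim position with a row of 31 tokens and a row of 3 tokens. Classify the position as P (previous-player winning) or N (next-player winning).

N-position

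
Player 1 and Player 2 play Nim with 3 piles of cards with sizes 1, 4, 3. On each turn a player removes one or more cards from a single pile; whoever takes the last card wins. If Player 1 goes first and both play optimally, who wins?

Player 1 wins

Compute the nim-sum pairwise:
1 ^ 4 = 5
5 ^ 3 = 6
The nim-sum is 6 ≠ 0, so this is an N-position: the player to move can win; Player 1 has a winning move.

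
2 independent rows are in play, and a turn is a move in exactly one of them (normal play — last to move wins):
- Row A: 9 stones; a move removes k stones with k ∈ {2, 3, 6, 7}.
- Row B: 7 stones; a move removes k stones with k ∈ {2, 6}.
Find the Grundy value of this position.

1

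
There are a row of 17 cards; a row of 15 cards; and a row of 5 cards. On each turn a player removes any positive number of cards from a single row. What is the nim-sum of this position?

27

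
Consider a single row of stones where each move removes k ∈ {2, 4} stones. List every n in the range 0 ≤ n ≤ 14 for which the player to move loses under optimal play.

0, 1, 6, 7, 12, 13

Build the Grundy sequence with g(k) = mex{g(k−s) : s ∈ {2, 4}, s ≤ k}:
g(0) = mex{} = 0
g(1) = mex{} = 0
g(2) = mex{0} = 1
g(3) = mex{0} = 1
g(4) = mex{0,1} = 2
g(5) = mex{0,1} = 2
g(6) = mex{1,2} = 0
g(7) = mex{1,2} = 0
g(8) = mex{0,2} = 1
g(9) = mex{0,2} = 1
g(10) = mex{0,1} = 2
g(11) = mex{0,1} = 2
g(12) = mex{1,2} = 0
g(13) = mex{1,2} = 0
g(14) = mex{0,2} = 1
The P-positions (g = 0) in 0..14 are 0, 1, 6, 7, 12, 13.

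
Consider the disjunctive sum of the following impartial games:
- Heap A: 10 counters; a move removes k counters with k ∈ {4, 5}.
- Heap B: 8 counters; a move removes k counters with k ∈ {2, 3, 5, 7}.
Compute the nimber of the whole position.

Build the Grundy sequence for heap A with g(k) = mex{g(k−s) : s ∈ {4, 5}, s ≤ k}:
k:     0  1  2  3  4  5  6  7  8  9 10
g(k):  0  0  0  0  1  1  1  1  2  0  0
So g(10) = 0.
For heap B, compute g(0), g(1), … with moves {2, 3, 5, 7}:
g(0) = mex{} = 0
g(1) = mex{} = 0
g(2) = mex{0} = 1
g(3) = mex{0} = 1
g(4) = mex{0,1} = 2
g(5) = mex{0,1} = 2
g(6) = mex{0,1,2} = 3
g(7) = mex{0,1,2} = 3
g(8) = mex{0,1,2,3} = 4
So g(8) = 4.
The value of a disjunctive sum is the nim-sum of the parts.
Combined value = 0 XOR 4 = 4.

4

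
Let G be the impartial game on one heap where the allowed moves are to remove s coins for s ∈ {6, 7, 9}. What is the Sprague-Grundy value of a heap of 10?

1

Compute g(0), g(1), … for moves {6, 7, 9}:
k:     0  1  2  3  4  5  6  7  8  9 10
g(k):  0  0  0  0  0  0  1  1  1  1  1
So g(10) = 1.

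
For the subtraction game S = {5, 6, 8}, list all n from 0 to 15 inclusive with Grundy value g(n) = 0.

0, 1, 2, 3, 4, 13, 14, 15

Build the Grundy sequence with g(k) = mex{g(k−s) : s ∈ {5, 6, 8}, s ≤ k}:
k:     0  1  2  3  4  5  6  7  8  9 10 11 12 13 14 15
g(k):  0  0  0  0  0  1  1  1  1  1  2  2  2  0  0  0
The P-positions (g = 0) in 0..15 are 0, 1, 2, 3, 4, 13, 14, 15.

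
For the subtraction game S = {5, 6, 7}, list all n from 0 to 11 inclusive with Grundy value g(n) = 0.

0, 1, 2, 3, 4

Compute g(0), g(1), … for moves {5, 6, 7}:
g(0) = mex{} = 0
g(1) = mex{} = 0
g(2) = mex{} = 0
g(3) = mex{} = 0
g(4) = mex{} = 0
g(5) = mex{0} = 1
g(6) = mex{0} = 1
g(7) = mex{0} = 1
g(8) = mex{0} = 1
g(9) = mex{0} = 1
g(10) = mex{0,1} = 2
g(11) = mex{0,1} = 2
The P-positions (g = 0) in 0..11 are 0, 1, 2, 3, 4.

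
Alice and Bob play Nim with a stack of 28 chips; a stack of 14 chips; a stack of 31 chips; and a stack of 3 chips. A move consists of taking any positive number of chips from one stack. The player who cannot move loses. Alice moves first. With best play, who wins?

Bitwise XOR of the heap sizes:
  11100  (28)
  01110  (14)
  11111  (31)
  00011  (3)
  -----
  01110  (14)
The nim-sum is 14 ≠ 0, so this is an N-position: the player to move can win; Alice has a winning move.

Alice wins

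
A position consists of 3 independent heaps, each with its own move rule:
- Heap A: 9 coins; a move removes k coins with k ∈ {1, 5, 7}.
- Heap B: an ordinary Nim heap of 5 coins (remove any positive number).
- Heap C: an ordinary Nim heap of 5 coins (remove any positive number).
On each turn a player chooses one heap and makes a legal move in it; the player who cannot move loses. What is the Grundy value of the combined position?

Build the Grundy sequence for heap A with g(k) = mex{g(k−s) : s ∈ {1, 5, 7}, s ≤ k}:
g(0) = mex{} = 0
g(1) = mex{0} = 1
g(2) = mex{1} = 0
g(3) = mex{0} = 1
g(4) = mex{1} = 0
g(5) = mex{0} = 1
g(6) = mex{1} = 0
g(7) = mex{0} = 1
g(8) = mex{1} = 0
g(9) = mex{0} = 1
So g(9) = 1.
Heap B is a plain Nim heap of size 5, so its Grundy value is 5.
Heap C is a plain Nim heap of size 5, so its Grundy value is 5.
The value of a disjunctive sum is the nim-sum of the parts.
Combined value = 1 XOR 5 XOR 5 = 1.

1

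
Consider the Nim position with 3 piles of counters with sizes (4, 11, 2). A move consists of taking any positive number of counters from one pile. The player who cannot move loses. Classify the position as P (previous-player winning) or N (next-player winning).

N-position

Compute the nim-sum pairwise:
4 ⊕ 11 = 15
15 ⊕ 2 = 13
The nim-sum is 13 ≠ 0, so this is an N-position: the player to move can win.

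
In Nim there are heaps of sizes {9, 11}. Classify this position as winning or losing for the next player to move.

Winning position

Write each in binary and XOR column by column:
  1001  (9)
  1011  (11)
  ----
  0010  (2)
The nim-sum is 2 ≠ 0, so this is an N-position: the player to move can win.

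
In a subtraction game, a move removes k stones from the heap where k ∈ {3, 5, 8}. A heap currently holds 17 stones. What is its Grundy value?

Compute g(0), g(1), … for moves {3, 5, 8}:
k:     0  1  2  3  4  5  6  7  8  9 10 11 12 13 14 15 16 17
g(k):  0  0  0  1  1  1  2  2  2  3  3  0  0  0  1  1  1  2
So g(17) = 2.

2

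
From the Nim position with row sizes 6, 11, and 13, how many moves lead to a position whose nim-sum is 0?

In binary:
  0110  (6)
  1011  (11)
  1101  (13)
  ----
  0000  (0)
The nim-sum is already 0, so every move leaves a nonzero nim-sum — there are no winning moves.

0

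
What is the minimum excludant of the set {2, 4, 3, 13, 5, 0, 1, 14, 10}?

The values 0, 1, 2, 3, 4, 5 are all present; 6 is the first non-negative integer missing from the set.

6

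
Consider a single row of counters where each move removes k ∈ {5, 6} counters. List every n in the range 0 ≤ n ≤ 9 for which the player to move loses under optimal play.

0, 1, 2, 3, 4

Grundy values for subtraction set {5, 6}:
g(0) = mex{} = 0
g(1) = mex{} = 0
g(2) = mex{} = 0
g(3) = mex{} = 0
g(4) = mex{} = 0
g(5) = mex{0} = 1
g(6) = mex{0} = 1
g(7) = mex{0} = 1
g(8) = mex{0} = 1
g(9) = mex{0} = 1
The P-positions (g = 0) in 0..9 are 0, 1, 2, 3, 4.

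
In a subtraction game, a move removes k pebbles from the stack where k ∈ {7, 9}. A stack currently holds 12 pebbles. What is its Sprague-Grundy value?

1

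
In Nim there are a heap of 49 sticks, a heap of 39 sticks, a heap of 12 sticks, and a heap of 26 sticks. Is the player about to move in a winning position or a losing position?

Write each in binary and XOR column by column:
  110001  (49)
  100111  (39)
  001100  (12)
  011010  (26)
  ------
  000000  (0)
The nim-sum is 0, so this is a P-position: the player to move is in a losing position under optimal play.

Losing position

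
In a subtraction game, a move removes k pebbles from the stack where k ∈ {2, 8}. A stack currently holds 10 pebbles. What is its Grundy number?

0

Compute g(0), g(1), … for moves {2, 8}:
g(0) = mex{} = 0
g(1) = mex{} = 0
g(2) = mex{0} = 1
g(3) = mex{0} = 1
g(4) = mex{1} = 0
g(5) = mex{1} = 0
g(6) = mex{0} = 1
g(7) = mex{0} = 1
g(8) = mex{0,1} = 2
g(9) = mex{0,1} = 2
g(10) = mex{1,2} = 0
So g(10) = 0.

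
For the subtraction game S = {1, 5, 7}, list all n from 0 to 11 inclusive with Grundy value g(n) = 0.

Compute g(0), g(1), … for moves {1, 5, 7}:
k:     0  1  2  3  4  5  6  7  8  9 10 11
g(k):  0  1  0  1  0  1  0  1  0  1  0  1
The P-positions (g = 0) in 0..11 are 0, 2, 4, 6, 8, 10.

0, 2, 4, 6, 8, 10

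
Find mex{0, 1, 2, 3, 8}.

4

The values 0, 1, 2, 3 are all present; 4 is the first non-negative integer missing from the set.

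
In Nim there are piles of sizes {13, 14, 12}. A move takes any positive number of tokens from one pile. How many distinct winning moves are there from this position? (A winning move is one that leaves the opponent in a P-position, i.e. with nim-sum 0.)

3

In binary:
  1101  (13)
  1110  (14)
  1100  (12)
  ----
  1111  (15)
The overall nim-sum is X = 15. A pile of size p has a winning move iff p XOR X < p (reduce it to p XOR X).
  13: 13 XOR 15 = 2 < 13 — winning move (to 2).
  14: 14 XOR 15 = 1 < 14 — winning move (to 1).
  12: 12 XOR 15 = 3 < 12 — winning move (to 3).
That gives 3 winning moves.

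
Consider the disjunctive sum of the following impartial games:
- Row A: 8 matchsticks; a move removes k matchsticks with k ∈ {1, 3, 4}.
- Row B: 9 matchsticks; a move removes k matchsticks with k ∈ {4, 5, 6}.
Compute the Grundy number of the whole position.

Build the Grundy sequence for row A with g(k) = mex{g(k−s) : s ∈ {1, 3, 4}, s ≤ k}:
k:     0  1  2  3  4  5  6  7  8
g(k):  0  1  0  1  2  3  2  0  1
So g(8) = 1.
For row B, compute g(0), g(1), … with moves {4, 5, 6}:
k:     0  1  2  3  4  5  6  7  8  9
g(k):  0  0  0  0  1  1  1  1  2  2
So g(9) = 2.
The value of a disjunctive sum is the nim-sum of the parts.
Combined value = 1 XOR 2 = 3.

3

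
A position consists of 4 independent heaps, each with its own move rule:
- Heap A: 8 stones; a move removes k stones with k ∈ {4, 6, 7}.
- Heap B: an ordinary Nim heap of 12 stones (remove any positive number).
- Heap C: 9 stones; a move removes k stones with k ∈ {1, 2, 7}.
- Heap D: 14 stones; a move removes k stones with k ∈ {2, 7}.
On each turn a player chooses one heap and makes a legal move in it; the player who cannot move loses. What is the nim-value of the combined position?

For heap A, compute g(0), g(1), … with moves {4, 6, 7}:
k:     0  1  2  3  4  5  6  7  8
g(k):  0  0  0  0  1  1  1  1  2
So g(8) = 2.
Heap B is a plain Nim heap of size 12, so its Grundy value is 12.
For heap C, compute g(0), g(1), … with moves {1, 2, 7}:
k:     0  1  2  3  4  5  6  7  8  9
g(k):  0  1  2  0  1  2  0  1  2  0
So g(9) = 0.
For heap D, compute g(0), g(1), … with moves {2, 7}:
g(0) = mex{} = 0
g(1) = mex{} = 0
g(2) = mex{0} = 1
g(3) = mex{0} = 1
g(4) = mex{1} = 0
g(5) = mex{1} = 0
g(6) = mex{0} = 1
g(7) = mex{0} = 1
g(8) = mex{0,1} = 2
g(9) = mex{1} = 0
g(10) = mex{1,2} = 0
g(11) = mex{0} = 1
g(12) = mex{0} = 1
g(13) = mex{1} = 0
g(14) = mex{1} = 0
So g(14) = 0.
The value of a disjunctive sum is the nim-sum of the parts.
Combined value = 2 ⊕ 12 ⊕ 0 ⊕ 0 = 14.

14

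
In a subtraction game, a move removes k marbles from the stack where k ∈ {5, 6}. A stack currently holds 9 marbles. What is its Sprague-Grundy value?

1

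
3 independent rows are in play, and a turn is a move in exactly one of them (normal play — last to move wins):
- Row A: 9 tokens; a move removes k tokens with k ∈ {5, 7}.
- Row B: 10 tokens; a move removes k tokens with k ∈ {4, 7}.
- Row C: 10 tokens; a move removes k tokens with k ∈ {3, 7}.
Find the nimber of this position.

3

Grundy values for row A (subtraction set {5, 7}):
k:     0  1  2  3  4  5  6  7  8  9
g(k):  0  0  0  0  0  1  1  1  1  1
So g(9) = 1.
Build the Grundy sequence for row B with g(k) = mex{g(k−s) : s ∈ {4, 7}, s ≤ k}:
g(0) = mex{} = 0
g(1) = mex{} = 0
g(2) = mex{} = 0
g(3) = mex{} = 0
g(4) = mex{0} = 1
g(5) = mex{0} = 1
g(6) = mex{0} = 1
g(7) = mex{0} = 1
g(8) = mex{0,1} = 2
g(9) = mex{0,1} = 2
g(10) = mex{0,1} = 2
So g(10) = 2.
Grundy values for row C (subtraction set {3, 7}):
k:     0  1  2  3  4  5  6  7  8  9 10
g(k):  0  0  0  1  1  1  0  2  2  1  0
So g(10) = 0.
By the Sprague-Grundy theorem, the Grundy value of a sum of independent games is the XOR of the component values.
Combined value = 1 ⊕ 2 ⊕ 0 = 3.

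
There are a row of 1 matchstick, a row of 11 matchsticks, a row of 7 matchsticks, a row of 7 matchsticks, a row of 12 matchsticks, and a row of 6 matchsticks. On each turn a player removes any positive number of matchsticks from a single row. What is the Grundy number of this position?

Write each in binary and XOR column by column:
  0001  (1)
  1011  (11)
  0111  (7)
  0111  (7)
  1100  (12)
  0110  (6)
  ----
  0000  (0)

0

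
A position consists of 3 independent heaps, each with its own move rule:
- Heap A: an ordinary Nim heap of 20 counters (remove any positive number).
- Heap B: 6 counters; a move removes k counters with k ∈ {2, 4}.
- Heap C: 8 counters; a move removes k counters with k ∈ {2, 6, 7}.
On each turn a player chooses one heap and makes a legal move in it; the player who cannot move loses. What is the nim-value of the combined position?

22

Heap A is a plain Nim heap of size 20, so its Grundy value is 20.
Grundy values for heap B (subtraction set {2, 4}):
g(0) = mex{} = 0
g(1) = mex{} = 0
g(2) = mex{0} = 1
g(3) = mex{0} = 1
g(4) = mex{0,1} = 2
g(5) = mex{0,1} = 2
g(6) = mex{1,2} = 0
So g(6) = 0.
For heap C, compute g(0), g(1), … with moves {2, 6, 7}:
g(0) = mex{} = 0
g(1) = mex{} = 0
g(2) = mex{0} = 1
g(3) = mex{0} = 1
g(4) = mex{1} = 0
g(5) = mex{1} = 0
g(6) = mex{0} = 1
g(7) = mex{0} = 1
g(8) = mex{0,1} = 2
So g(8) = 2.
By the Sprague-Grundy theorem, the Grundy value of a sum of independent games is the XOR of the component values.
Combined value = 20 ⊕ 0 ⊕ 2 = 22.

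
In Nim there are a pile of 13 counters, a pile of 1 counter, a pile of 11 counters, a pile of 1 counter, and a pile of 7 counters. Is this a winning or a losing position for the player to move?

Winning position

Compute the nim-sum pairwise:
13 ⊕ 1 = 12
12 ⊕ 11 = 7
7 ⊕ 1 = 6
6 ⊕ 7 = 1
The nim-sum is 1 ≠ 0, so this is an N-position: the player to move can win.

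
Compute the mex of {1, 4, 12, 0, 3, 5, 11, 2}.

6

The values 0, 1, 2, 3, 4, 5 are all present; 6 is the first non-negative integer missing from the set.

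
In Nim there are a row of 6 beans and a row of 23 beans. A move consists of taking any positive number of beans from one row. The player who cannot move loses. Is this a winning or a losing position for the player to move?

Nim-sum: 6 ⊕ 23 = 17.
The nim-sum is 17 ≠ 0, so this is an N-position: the player to move can win.

Winning position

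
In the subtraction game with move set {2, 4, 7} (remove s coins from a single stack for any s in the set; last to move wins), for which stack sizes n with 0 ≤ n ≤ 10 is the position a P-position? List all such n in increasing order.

Build the Grundy sequence with g(k) = mex{g(k−s) : s ∈ {2, 4, 7}, s ≤ k}:
g(0) = mex{} = 0
g(1) = mex{} = 0
g(2) = mex{0} = 1
g(3) = mex{0} = 1
g(4) = mex{0,1} = 2
g(5) = mex{0,1} = 2
g(6) = mex{1,2} = 0
g(7) = mex{0,1,2} = 3
g(8) = mex{0,2} = 1
g(9) = mex{1,2,3} = 0
g(10) = mex{0,1} = 2
The P-positions (g = 0) in 0..10 are 0, 1, 6, 9.

0, 1, 6, 9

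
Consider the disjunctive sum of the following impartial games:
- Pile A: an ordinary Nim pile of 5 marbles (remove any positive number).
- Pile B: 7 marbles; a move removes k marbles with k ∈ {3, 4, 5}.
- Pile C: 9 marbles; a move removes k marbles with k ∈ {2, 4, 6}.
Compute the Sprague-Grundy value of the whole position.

7

Pile A is a plain Nim pile of size 5, so its Grundy value is 5.
Build the Grundy sequence for pile B with g(k) = mex{g(k−s) : s ∈ {3, 4, 5}, s ≤ k}:
g(0) = mex{} = 0
g(1) = mex{} = 0
g(2) = mex{} = 0
g(3) = mex{0} = 1
g(4) = mex{0} = 1
g(5) = mex{0} = 1
g(6) = mex{0,1} = 2
g(7) = mex{0,1} = 2
So g(7) = 2.
For pile C, compute g(0), g(1), … with moves {2, 4, 6}:
g(0) = mex{} = 0
g(1) = mex{} = 0
g(2) = mex{0} = 1
g(3) = mex{0} = 1
g(4) = mex{0,1} = 2
g(5) = mex{0,1} = 2
g(6) = mex{0,1,2} = 3
g(7) = mex{0,1,2} = 3
g(8) = mex{1,2,3} = 0
g(9) = mex{1,2,3} = 0
So g(9) = 0.
The value of a disjunctive sum is the nim-sum of the parts.
Combined value = 5 ⊕ 2 ⊕ 0 = 7.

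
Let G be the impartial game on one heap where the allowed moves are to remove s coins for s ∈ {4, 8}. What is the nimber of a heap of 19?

1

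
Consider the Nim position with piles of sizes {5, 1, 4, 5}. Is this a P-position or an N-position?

N-position

Compute the nim-sum pairwise:
5 ⊕ 1 = 4
4 ⊕ 4 = 0
0 ⊕ 5 = 5
The nim-sum is 5 ≠ 0, so this is an N-position: the player to move can win.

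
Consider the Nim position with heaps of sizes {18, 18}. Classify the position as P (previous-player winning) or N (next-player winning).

P-position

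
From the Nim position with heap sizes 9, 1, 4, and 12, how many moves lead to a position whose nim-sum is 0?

0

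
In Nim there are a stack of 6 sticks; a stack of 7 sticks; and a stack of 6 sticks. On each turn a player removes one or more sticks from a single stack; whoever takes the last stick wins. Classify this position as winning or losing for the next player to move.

Nim-sum: 6 XOR 7 XOR 6 = 7.
The nim-sum is 7 ≠ 0, so this is an N-position: the player to move can win.

Winning position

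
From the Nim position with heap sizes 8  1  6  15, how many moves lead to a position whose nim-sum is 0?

0

Compute the nim-sum pairwise:
8 ⊕ 1 = 9
9 ⊕ 6 = 15
15 ⊕ 15 = 0
The nim-sum is already 0, so every move leaves a nonzero nim-sum — there are no winning moves.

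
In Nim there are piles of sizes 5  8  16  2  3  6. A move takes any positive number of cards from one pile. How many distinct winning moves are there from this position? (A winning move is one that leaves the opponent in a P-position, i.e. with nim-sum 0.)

1

Compute the nim-sum pairwise:
5 XOR 8 = 13
13 XOR 16 = 29
29 XOR 2 = 31
31 XOR 3 = 28
28 XOR 6 = 26
The overall nim-sum is X = 26. A pile of size p has a winning move iff p XOR X < p (reduce it to p XOR X).
  5: 5 XOR 26 = 31 ≥ 5 — no move.
  8: 8 XOR 26 = 18 ≥ 8 — no move.
  16: 16 XOR 26 = 10 < 16 — winning move (to 10).
  2: 2 XOR 26 = 24 ≥ 2 — no move.
  3: 3 XOR 26 = 25 ≥ 3 — no move.
  6: 6 XOR 26 = 28 ≥ 6 — no move.
That gives 1 winning move.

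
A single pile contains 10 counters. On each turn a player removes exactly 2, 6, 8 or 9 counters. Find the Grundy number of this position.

3

Build the Grundy sequence with g(k) = mex{g(k−s) : s ∈ {2, 6, 8, 9}, s ≤ k}:
k:     0  1  2  3  4  5  6  7  8  9 10
g(k):  0  0  1  1  0  0  1  1  2  2  3
So g(10) = 3.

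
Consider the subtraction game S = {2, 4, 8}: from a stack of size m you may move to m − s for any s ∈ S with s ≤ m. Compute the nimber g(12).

0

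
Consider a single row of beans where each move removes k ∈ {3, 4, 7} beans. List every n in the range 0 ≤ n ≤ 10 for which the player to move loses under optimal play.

0, 1, 2, 10

Grundy values for subtraction set {3, 4, 7}:
k:     0  1  2  3  4  5  6  7  8  9 10
g(k):  0  0  0  1  1  1  2  2  2  3  0
The P-positions (g = 0) in 0..10 are 0, 1, 2, 10.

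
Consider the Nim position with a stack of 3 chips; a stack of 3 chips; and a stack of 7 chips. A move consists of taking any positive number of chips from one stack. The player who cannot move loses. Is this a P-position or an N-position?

Nim-sum: 3 ^ 3 ^ 7 = 7.
The nim-sum is 7 ≠ 0, so this is an N-position: the player to move can win.

N-position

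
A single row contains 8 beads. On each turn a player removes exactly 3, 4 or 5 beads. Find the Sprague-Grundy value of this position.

0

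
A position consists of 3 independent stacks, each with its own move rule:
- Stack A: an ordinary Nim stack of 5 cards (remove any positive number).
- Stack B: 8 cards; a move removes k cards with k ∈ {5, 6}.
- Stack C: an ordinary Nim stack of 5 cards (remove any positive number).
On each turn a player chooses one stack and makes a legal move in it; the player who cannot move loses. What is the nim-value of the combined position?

1

Stack A is a plain Nim stack of size 5, so its Grundy value is 5.
Build the Grundy sequence for stack B with g(k) = mex{g(k−s) : s ∈ {5, 6}, s ≤ k}:
g(0) = mex{} = 0
g(1) = mex{} = 0
g(2) = mex{} = 0
g(3) = mex{} = 0
g(4) = mex{} = 0
g(5) = mex{0} = 1
g(6) = mex{0} = 1
g(7) = mex{0} = 1
g(8) = mex{0} = 1
So g(8) = 1.
Stack C is a plain Nim stack of size 5, so its Grundy value is 5.
The value of a disjunctive sum is the nim-sum of the parts.
Combined value = 5 XOR 1 XOR 5 = 1.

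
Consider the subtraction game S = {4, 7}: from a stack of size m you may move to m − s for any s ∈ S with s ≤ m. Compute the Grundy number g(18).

Grundy values for subtraction set {4, 7}:
k:     0  1  2  3  4  5  6  7  8  9 10 11 12 13 14 15 16 17 18
g(k):  0  0  0  0  1  1  1  1  2  2  2  0  0  0  0  1  1  1  1
So g(18) = 1.

1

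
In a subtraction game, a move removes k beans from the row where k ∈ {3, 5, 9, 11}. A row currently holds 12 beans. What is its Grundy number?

Compute g(0), g(1), … for moves {3, 5, 9, 11}:
g(0) = mex{} = 0
g(1) = mex{} = 0
g(2) = mex{} = 0
g(3) = mex{0} = 1
g(4) = mex{0} = 1
g(5) = mex{0} = 1
g(6) = mex{0,1} = 2
g(7) = mex{0,1} = 2
g(8) = mex{1} = 0
g(9) = mex{0,1,2} = 3
g(10) = mex{0,1,2} = 3
g(11) = mex{0,2} = 1
g(12) = mex{0,1,2,3} = 4
So g(12) = 4.

4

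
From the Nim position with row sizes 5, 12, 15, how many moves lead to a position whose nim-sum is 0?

3

Nim-sum: 5 XOR 12 XOR 15 = 6.
The overall nim-sum is X = 6. A row of size p has a winning move iff p XOR X < p (reduce it to p XOR X).
  5: 5 XOR 6 = 3 < 5 — winning move (to 3).
  12: 12 XOR 6 = 10 < 12 — winning move (to 10).
  15: 15 XOR 6 = 9 < 15 — winning move (to 9).
That gives 3 winning moves.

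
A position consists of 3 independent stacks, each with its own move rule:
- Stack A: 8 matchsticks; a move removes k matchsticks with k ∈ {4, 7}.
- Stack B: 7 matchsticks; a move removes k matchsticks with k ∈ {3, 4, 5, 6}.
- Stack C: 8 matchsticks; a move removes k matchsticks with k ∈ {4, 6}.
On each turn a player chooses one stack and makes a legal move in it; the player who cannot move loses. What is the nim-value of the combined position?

Grundy values for stack A (subtraction set {4, 7}):
k:     0  1  2  3  4  5  6  7  8
g(k):  0  0  0  0  1  1  1  1  2
So g(8) = 2.
Build the Grundy sequence for stack B with g(k) = mex{g(k−s) : s ∈ {3, 4, 5, 6}, s ≤ k}:
k:     0  1  2  3  4  5  6  7
g(k):  0  0  0  1  1  1  2  2
So g(7) = 2.
Build the Grundy sequence for stack C with g(k) = mex{g(k−s) : s ∈ {4, 6}, s ≤ k}:
k:     0  1  2  3  4  5  6  7  8
g(k):  0  0  0  0  1  1  1  1  2
So g(8) = 2.
By the Sprague-Grundy theorem, the Grundy value of a sum of independent games is the XOR of the component values.
Combined value = 2 ⊕ 2 ⊕ 2 = 2.

2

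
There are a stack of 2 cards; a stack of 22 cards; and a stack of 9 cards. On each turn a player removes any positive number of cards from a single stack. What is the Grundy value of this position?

Write each in binary and XOR column by column:
  00010  (2)
  10110  (22)
  01001  (9)
  -----
  11101  (29)

29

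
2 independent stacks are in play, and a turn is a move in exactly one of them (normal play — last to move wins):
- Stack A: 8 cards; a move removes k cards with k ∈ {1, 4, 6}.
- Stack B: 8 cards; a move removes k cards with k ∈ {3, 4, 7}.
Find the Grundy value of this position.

3

For stack A, compute g(0), g(1), … with moves {1, 4, 6}:
g(0) = mex{} = 0
g(1) = mex{0} = 1
g(2) = mex{1} = 0
g(3) = mex{0} = 1
g(4) = mex{0,1} = 2
g(5) = mex{1,2} = 0
g(6) = mex{0} = 1
g(7) = mex{1} = 0
g(8) = mex{0,2} = 1
So g(8) = 1.
Build the Grundy sequence for stack B with g(k) = mex{g(k−s) : s ∈ {3, 4, 7}, s ≤ k}:
k:     0  1  2  3  4  5  6  7  8
g(k):  0  0  0  1  1  1  2  2  2
So g(8) = 2.
The value of a disjunctive sum is the nim-sum of the parts.
Combined value = 1 ⊕ 2 = 3.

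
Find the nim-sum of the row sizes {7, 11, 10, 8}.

14

Compute the nim-sum pairwise:
7 ^ 11 = 12
12 ^ 10 = 6
6 ^ 8 = 14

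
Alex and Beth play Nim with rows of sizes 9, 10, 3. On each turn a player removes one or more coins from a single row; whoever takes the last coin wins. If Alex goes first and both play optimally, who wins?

Bitwise XOR of the heap sizes:
  1001  (9)
  1010  (10)
  0011  (3)
  ----
  0000  (0)
The nim-sum is 0, so this is a P-position: the player to move is in a losing position under optimal play; Alex is about to move from it and so loses — Beth wins.

Beth wins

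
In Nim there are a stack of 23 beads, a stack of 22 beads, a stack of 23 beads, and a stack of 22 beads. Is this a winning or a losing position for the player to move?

In binary:
  10111  (23)
  10110  (22)
  10111  (23)
  10110  (22)
  -----
  00000  (0)
The nim-sum is 0, so this is a P-position: the player to move is in a losing position under optimal play.

Losing position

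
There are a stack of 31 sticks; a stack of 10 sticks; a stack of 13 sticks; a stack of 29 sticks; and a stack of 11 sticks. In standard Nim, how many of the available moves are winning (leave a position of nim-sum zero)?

In binary:
  11111  (31)
  01010  (10)
  01101  (13)
  11101  (29)
  01011  (11)
  -----
  01110  (14)
The overall nim-sum is X = 14. A stack of size p has a winning move iff p XOR X < p (reduce it to p XOR X).
  31: 31 XOR 14 = 17 < 31 — winning move (to 17).
  10: 10 XOR 14 = 4 < 10 — winning move (to 4).
  13: 13 XOR 14 = 3 < 13 — winning move (to 3).
  29: 29 XOR 14 = 19 < 29 — winning move (to 19).
  11: 11 XOR 14 = 5 < 11 — winning move (to 5).
That gives 5 winning moves.

5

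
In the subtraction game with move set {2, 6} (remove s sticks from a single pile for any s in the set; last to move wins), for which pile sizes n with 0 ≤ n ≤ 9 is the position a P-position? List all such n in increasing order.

0, 1, 4, 5, 8, 9

Compute g(0), g(1), … for moves {2, 6}:
k:     0  1  2  3  4  5  6  7  8  9
g(k):  0  0  1  1  0  0  1  1  0  0
The P-positions (g = 0) in 0..9 are 0, 1, 4, 5, 8, 9.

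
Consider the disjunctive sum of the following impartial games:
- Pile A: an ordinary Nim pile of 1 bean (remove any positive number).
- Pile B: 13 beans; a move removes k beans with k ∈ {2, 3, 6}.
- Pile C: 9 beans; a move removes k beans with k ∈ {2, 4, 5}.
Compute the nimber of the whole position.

Pile A is a plain Nim pile of size 1, so its Grundy value is 1.
Build the Grundy sequence for pile B with g(k) = mex{g(k−s) : s ∈ {2, 3, 6}, s ≤ k}:
k:     0  1  2  3  4  5  6  7  8  9 10 11 12 13
g(k):  0  0  1  1  2  0  3  1  2  0  0  1  1  2
So g(13) = 2.
Grundy values for pile C (subtraction set {2, 4, 5}):
g(0) = mex{} = 0
g(1) = mex{} = 0
g(2) = mex{0} = 1
g(3) = mex{0} = 1
g(4) = mex{0,1} = 2
g(5) = mex{0,1} = 2
g(6) = mex{0,1,2} = 3
g(7) = mex{1,2} = 0
g(8) = mex{1,2,3} = 0
g(9) = mex{0,2} = 1
So g(9) = 1.
By the Sprague-Grundy theorem, the Grundy value of a sum of independent games is the XOR of the component values.
Combined value = 1 ⊕ 2 ⊕ 1 = 2.

2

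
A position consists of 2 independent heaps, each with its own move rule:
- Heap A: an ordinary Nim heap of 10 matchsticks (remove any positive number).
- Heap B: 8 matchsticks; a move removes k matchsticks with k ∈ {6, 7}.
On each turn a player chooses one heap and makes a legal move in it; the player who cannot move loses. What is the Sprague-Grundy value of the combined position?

11

Heap A is a plain Nim heap of size 10, so its Grundy value is 10.
For heap B, compute g(0), g(1), … with moves {6, 7}:
k:     0  1  2  3  4  5  6  7  8
g(k):  0  0  0  0  0  0  1  1  1
So g(8) = 1.
By the Sprague-Grundy theorem, the Grundy value of a sum of independent games is the XOR of the component values.
Combined value = 10 ⊕ 1 = 11.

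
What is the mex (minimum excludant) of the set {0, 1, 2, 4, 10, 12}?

3

The values 0, 1, 2 are all present; 3 is the first non-negative integer missing from the set.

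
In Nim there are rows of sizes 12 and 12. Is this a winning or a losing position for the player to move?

Bitwise XOR of the heap sizes:
  1100  (12)
  1100  (12)
  ----
  0000  (0)
The nim-sum is 0, so this is a P-position: the player to move is in a losing position under optimal play.

Losing position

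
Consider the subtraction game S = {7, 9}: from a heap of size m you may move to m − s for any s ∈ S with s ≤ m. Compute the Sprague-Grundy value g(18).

Grundy values for subtraction set {7, 9}:
k:     0  1  2  3  4  5  6  7  8  9 10 11 12 13 14 15 16 17 18
g(k):  0  0  0  0  0  0  0  1  1  1  1  1  1  1  2  2  0  0  0
So g(18) = 0.

0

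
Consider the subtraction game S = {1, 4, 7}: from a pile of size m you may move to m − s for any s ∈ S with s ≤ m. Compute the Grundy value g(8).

Compute g(0), g(1), … for moves {1, 4, 7}:
g(0) = mex{} = 0
g(1) = mex{0} = 1
g(2) = mex{1} = 0
g(3) = mex{0} = 1
g(4) = mex{0,1} = 2
g(5) = mex{1,2} = 0
g(6) = mex{0} = 1
g(7) = mex{0,1} = 2
g(8) = mex{1,2} = 0
So g(8) = 0.

0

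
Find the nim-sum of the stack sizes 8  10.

Nim-sum: 8 XOR 10 = 2.

2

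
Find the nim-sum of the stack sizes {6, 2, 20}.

16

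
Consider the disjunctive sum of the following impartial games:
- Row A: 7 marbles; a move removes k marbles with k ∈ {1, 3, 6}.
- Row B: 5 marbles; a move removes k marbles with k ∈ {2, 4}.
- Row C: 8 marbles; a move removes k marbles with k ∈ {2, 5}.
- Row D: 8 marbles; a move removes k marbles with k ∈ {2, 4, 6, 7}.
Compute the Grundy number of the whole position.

5

Build the Grundy sequence for row A with g(k) = mex{g(k−s) : s ∈ {1, 3, 6}, s ≤ k}:
k:     0  1  2  3  4  5  6  7
g(k):  0  1  0  1  0  1  2  3
So g(7) = 3.
Build the Grundy sequence for row B with g(k) = mex{g(k−s) : s ∈ {2, 4}, s ≤ k}:
g(0) = mex{} = 0
g(1) = mex{} = 0
g(2) = mex{0} = 1
g(3) = mex{0} = 1
g(4) = mex{0,1} = 2
g(5) = mex{0,1} = 2
So g(5) = 2.
Build the Grundy sequence for row C with g(k) = mex{g(k−s) : s ∈ {2, 5}, s ≤ k}:
k:     0  1  2  3  4  5  6  7  8
g(k):  0  0  1  1  0  2  1  0  0
So g(8) = 0.
Grundy values for row D (subtraction set {2, 4, 6, 7}):
k:     0  1  2  3  4  5  6  7  8
g(k):  0  0  1  1  2  2  3  3  4
So g(8) = 4.
The value of a disjunctive sum is the nim-sum of the parts.
Combined value = 3 ⊕ 2 ⊕ 0 ⊕ 4 = 5.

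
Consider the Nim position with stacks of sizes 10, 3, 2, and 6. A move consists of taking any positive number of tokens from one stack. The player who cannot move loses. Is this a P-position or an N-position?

Nim-sum: 10 ^ 3 ^ 2 ^ 6 = 13.
The nim-sum is 13 ≠ 0, so this is an N-position: the player to move can win.

N-position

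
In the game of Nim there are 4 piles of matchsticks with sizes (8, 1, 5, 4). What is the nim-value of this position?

8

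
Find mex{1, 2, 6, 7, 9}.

0

0 is not in the set, so the mex is 0.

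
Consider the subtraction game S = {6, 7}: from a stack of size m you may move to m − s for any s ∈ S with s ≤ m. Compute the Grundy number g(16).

Grundy values for subtraction set {6, 7}:
k:     0  1  2  3  4  5  6  7  8  9 10 11 12 13 14 15 16
g(k):  0  0  0  0  0  0  1  1  1  1  1  1  2  0  0  0  0
So g(16) = 0.

0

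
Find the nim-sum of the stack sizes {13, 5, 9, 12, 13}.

0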